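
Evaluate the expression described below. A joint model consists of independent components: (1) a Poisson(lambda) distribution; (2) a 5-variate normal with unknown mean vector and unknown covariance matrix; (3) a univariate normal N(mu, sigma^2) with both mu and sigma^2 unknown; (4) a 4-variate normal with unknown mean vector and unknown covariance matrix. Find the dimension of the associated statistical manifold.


The dimension of a statistical manifold equals the number of free
(independent) real parameters of the model. For a product of independent
blocks the parameter counts add.
- Poisson (lambda): 1.
- 5-variate normal: 5 (mean) + 5*6/2 = 15 (symmetric covariance) = 20.
- normal (mu, sigma^2): 2.
- 4-variate normal: 4 (mean) + 4*5/2 = 10 (symmetric covariance) = 14.
Total = 1 + 20 + 2 + 14 = 37.
Dimension = 37

37


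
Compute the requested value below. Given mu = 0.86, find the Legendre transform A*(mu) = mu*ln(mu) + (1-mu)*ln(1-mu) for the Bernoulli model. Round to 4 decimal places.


Legendre transform for Bernoulli:
A*(mu) = mu*log(mu) + (1-mu)*log(1-mu).
mu = 0.86, 1-mu = 0.14.
mu*log(mu) = 0.86*log(0.86) = -0.129708.
(1-mu)*log(1-mu) = 0.14*log(0.14) = -0.275256.
A* = -0.129708 + -0.275256 = -0.4050

-0.4050


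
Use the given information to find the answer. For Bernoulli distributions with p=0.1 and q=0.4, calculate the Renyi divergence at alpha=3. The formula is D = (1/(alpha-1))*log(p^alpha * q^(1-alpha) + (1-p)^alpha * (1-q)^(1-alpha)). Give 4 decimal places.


Renyi divergence of order alpha between Bernoulli distributions:
D = (1/(alpha-1))*log(p^alpha * q^(1-alpha) + (1-p)^alpha * (1-q)^(1-alpha)).
alpha = 3, p = 0.1, q = 0.4.
p^alpha * q^(1-alpha) = 0.1^3 * 0.4^-2 = 0.00625.
(1-p)^alpha * (1-q)^(1-alpha) = 0.9^3 * 0.6^-2 = 2.025.
sum = 0.00625 + 2.025 = 2.03125.
D = (1/2)*log(2.03125) = 0.3543

0.3543


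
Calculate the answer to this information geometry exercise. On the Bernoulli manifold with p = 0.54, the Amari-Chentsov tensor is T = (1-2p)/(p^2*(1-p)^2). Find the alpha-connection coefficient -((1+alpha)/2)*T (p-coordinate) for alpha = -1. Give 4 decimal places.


Skewness (Amari-Chentsov) tensor: T = (1-2p)/(p^2*(1-p)^2).
p = 0.54, 1-2p = -0.08, p^2 = 0.2916, (1-p)^2 = 0.2116.
T = -0.08/(0.2916 * 0.2116) = -1.296543.
In the p-coordinate, Gamma^(alpha) = Gamma^(0) - (alpha/2)*T with Gamma^(0) = (1/2)*g'(p) = -T/2,
so Gamma^(alpha) = -((1+alpha)/2)*T.
alpha = -1, -(1+alpha)/2 = 0.0.
Gamma = 0.0 * -1.296543 = 0.0000

0.0000


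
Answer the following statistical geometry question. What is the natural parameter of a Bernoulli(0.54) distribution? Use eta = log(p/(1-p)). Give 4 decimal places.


Natural parameter for Bernoulli: eta = log(p/(1-p)).
p = 0.54, 1-p = 0.46.
p/(1-p) = 1.173913.
eta = log(1.173913) = 0.1603

0.1603


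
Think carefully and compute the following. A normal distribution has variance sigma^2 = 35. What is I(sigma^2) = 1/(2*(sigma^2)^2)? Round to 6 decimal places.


Fisher information for variance: I(sigma^2) = 1/(2*sigma^4).
sigma^2 = 35, so sigma^4 = 1225.
I = 1/(2*1225) = 1/2450 = 0.000408

0.000408


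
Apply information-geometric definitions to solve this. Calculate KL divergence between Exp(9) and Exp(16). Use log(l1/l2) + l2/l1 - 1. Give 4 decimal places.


KL divergence for exponential family:
KL = log(l1/l2) + l2/l1 - 1.
log(9/16) = -0.575364.
16/9 = 1.777778.
KL = -0.575364 + 1.777778 - 1 = 0.2024

0.2024


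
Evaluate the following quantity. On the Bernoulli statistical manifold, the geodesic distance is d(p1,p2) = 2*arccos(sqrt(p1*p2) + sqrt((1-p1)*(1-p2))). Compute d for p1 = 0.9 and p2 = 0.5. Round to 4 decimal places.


Geodesic distance on Bernoulli manifold:
d(p1,p2) = 2*arccos(sqrt(p1*p2) + sqrt((1-p1)*(1-p2))).
sqrt(p1*p2) = sqrt(0.9*0.5) = 0.67082.
sqrt((1-p1)*(1-p2)) = sqrt(0.1*0.5) = 0.223607.
arg = 0.67082 + 0.223607 = 0.894427.
d = 2*arccos(0.894427) = 0.9273

0.9273


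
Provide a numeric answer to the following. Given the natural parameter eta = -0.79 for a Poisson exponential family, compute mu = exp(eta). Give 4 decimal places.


Expectation parameter for Poisson exponential family:
mu = exp(eta).
eta = -0.79.
mu = exp(-0.79) = 0.4538

0.4538


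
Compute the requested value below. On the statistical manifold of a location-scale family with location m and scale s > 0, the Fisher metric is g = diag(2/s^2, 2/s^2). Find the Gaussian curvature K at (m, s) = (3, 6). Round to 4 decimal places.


The metric has the form g = (A dm^2 + B ds^2)/s^2 with A = 2, B = 2.
Substitute u = sqrt(A/B)*m: g = B*(du^2 + ds^2)/s^2, i.e. B times the
Poincare upper half-plane metric, which has constant Gaussian curvature -1.
Scaling a 2D metric by a constant c divides the Gaussian curvature by c,
so K = -1/B = -1/(2) = -0.5000 everywhere (the point (m, s) = (3, 6) is irrelevant:
the curvature is constant).
The requested Gaussian curvature is K = -0.5000.

-0.5000


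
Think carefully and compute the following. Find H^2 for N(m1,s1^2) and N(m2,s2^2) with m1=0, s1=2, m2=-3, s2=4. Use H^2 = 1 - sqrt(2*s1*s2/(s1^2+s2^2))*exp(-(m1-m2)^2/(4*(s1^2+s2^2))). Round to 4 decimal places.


Squared Hellinger distance for Gaussians:
H^2 = 1 - sqrt(2*s1*s2/(s1^2+s2^2)) * exp(-(m1-m2)^2/(4*(s1^2+s2^2))).
s1^2 = 4, s2^2 = 16, s1^2+s2^2 = 20.
sqrt(2*2*4/(20)) = 0.894427.
(m1-m2)^2 = (3)^2 = 9.
exp(-9/(4*20)) = exp(-0.1125) = 0.893597.
H^2 = 1 - 0.894427*0.893597 = 0.2007

0.2007


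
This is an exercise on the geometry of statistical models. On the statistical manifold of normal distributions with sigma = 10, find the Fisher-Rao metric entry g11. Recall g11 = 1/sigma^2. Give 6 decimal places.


For the 2-parameter normal family, the Fisher metric has:
  g11 = 1/sigma^2, g22 = 2/sigma^2.
sigma = 10, sigma^2 = 100.
g11 = 0.010000

0.010000


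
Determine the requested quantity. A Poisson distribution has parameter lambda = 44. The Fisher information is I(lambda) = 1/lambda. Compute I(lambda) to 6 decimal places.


Fisher information for Poisson: I(lambda) = 1/lambda.
lambda = 44.
I(lambda) = 1/44 = 0.022727

0.022727


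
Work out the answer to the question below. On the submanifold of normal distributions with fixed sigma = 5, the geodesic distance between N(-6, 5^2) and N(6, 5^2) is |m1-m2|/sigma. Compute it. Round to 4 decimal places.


On the fixed-variance normal subfamily, geodesic distance = |m1-m2|/sigma.
|-6 - 6| = 12.
sigma = 5.
d = 12/5 = 2.4000

2.4000


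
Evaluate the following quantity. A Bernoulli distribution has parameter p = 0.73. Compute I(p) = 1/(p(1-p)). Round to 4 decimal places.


For Bernoulli(p), Fisher information is I(p) = 1/(p*(1-p)).
p = 0.73, 1-p = 0.27.
p*(1-p) = 0.1971.
I(p) = 1/0.1971 = 5.0736

5.0736


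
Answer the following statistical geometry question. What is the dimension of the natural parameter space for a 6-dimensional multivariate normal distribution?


Exponential family dimension calculation:
For 6-dim MVN: mean has 6 params, covariance has 6*7/2 = 21 unique entries.
Total dim = 6 + 21 = 27.

27


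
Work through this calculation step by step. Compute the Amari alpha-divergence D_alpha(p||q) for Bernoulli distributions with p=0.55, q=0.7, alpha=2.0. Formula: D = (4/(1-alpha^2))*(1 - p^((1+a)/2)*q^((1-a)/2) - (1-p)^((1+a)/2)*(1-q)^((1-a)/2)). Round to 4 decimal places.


Amari alpha-divergence:
D = (4/(1-alpha^2))*(1 - p^((1+a)/2)*q^((1-a)/2) - (1-p)^((1+a)/2)*(1-q)^((1-a)/2)).
alpha = 2.0, p = 0.55, q = 0.7.
e1 = (1+alpha)/2 = 1.5, e2 = (1-alpha)/2 = -0.5.
t1 = p^e1 * q^e2 = 0.55^1.5 * 0.7^-0.5 = 0.487523.
t2 = (1-p)^e1 * (1-q)^e2 = 0.45^1.5 * 0.3^-0.5 = 0.551135.
4/(1-alpha^2) = -1.333333.
D = -1.333333*(1 - 0.487523 - 0.551135) = 0.0515

0.0515


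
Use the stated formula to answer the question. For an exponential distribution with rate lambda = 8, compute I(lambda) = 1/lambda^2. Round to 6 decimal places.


Fisher information for exponential: I(lambda) = 1/lambda^2.
lambda = 8, lambda^2 = 64.
I = 1/64 = 0.015625

0.015625


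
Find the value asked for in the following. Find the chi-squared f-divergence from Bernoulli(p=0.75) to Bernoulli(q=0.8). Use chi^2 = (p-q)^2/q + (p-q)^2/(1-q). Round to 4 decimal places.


Chi-squared divergence between Bernoulli distributions:
chi^2 = (p-q)^2/q + (p-q)^2/(1-q).
p = 0.75, q = 0.8, p-q = -0.05.
(p-q)^2 = 0.0025.
term1 = 0.0025/0.8 = 0.003125.
term2 = 0.0025/0.2 = 0.0125.
chi^2 = 0.003125 + 0.0125 = 0.0156

0.0156


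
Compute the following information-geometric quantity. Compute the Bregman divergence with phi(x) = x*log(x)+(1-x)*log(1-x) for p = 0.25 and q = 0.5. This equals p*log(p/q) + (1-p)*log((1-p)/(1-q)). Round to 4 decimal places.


Bregman divergence with negative entropy generator:
D = p*log(p/q) + (1-p)*log((1-p)/(1-q)).
p = 0.25, q = 0.5.
p*log(p/q) = 0.25*log(0.25/0.5) = -0.173287.
(1-p)*log((1-p)/(1-q)) = 0.75*log(0.75/0.5) = 0.304099.
D = -0.173287 + 0.304099 = 0.1308

0.1308


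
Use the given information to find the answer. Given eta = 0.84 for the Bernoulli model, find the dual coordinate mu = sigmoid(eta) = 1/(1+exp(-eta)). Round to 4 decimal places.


Dual coordinate (expectation parameter) for Bernoulli:
mu = 1/(1+exp(-eta)).
eta = 0.84.
exp(-eta) = exp(-0.84) = 0.431711.
mu = 1/(1+0.431711) = 0.6985

0.6985


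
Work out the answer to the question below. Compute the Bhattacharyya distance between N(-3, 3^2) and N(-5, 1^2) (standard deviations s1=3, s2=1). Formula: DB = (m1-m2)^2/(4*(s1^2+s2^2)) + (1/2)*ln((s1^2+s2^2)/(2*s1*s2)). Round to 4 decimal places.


Bhattacharyya distance between two Gaussians:
DB = (m1-m2)^2/(4*(s1^2+s2^2)) + (1/2)*ln((s1^2+s2^2)/(2*s1*s2)).
(m1-m2)^2 = (2)^2 = 4.
s1^2+s2^2 = 9 + 1 = 10.
term1 = 4/40 = 0.1.
term2 = 0.5*ln(10/6.0) = 0.255413.
DB = 0.1 + 0.255413 = 0.3554

0.3554


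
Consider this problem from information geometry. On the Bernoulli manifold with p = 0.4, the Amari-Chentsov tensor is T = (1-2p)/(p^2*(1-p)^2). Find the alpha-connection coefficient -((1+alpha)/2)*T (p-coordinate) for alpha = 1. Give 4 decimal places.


Skewness (Amari-Chentsov) tensor: T = (1-2p)/(p^2*(1-p)^2).
p = 0.4, 1-2p = 0.2, p^2 = 0.16, (1-p)^2 = 0.36.
T = 0.2/(0.16 * 0.36) = 3.472222.
In the p-coordinate, Gamma^(alpha) = Gamma^(0) - (alpha/2)*T with Gamma^(0) = (1/2)*g'(p) = -T/2,
so Gamma^(alpha) = -((1+alpha)/2)*T.
alpha = 1, -(1+alpha)/2 = -1.0.
Gamma = -1.0 * 3.472222 = -3.4722

-3.4722


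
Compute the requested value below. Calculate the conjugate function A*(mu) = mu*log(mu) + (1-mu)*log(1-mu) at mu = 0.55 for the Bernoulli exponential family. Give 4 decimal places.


Legendre transform for Bernoulli:
A*(mu) = mu*log(mu) + (1-mu)*log(1-mu).
mu = 0.55, 1-mu = 0.45.
mu*log(mu) = 0.55*log(0.55) = -0.32881.
(1-mu)*log(1-mu) = 0.45*log(0.45) = -0.359328.
A* = -0.32881 + -0.359328 = -0.6881

-0.6881


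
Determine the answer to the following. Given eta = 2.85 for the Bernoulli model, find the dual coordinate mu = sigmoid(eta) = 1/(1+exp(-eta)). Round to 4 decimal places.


Dual coordinate (expectation parameter) for Bernoulli:
mu = 1/(1+exp(-eta)).
eta = 2.85.
exp(-eta) = exp(-2.85) = 0.057844.
mu = 1/(1+0.057844) = 0.9453

0.9453


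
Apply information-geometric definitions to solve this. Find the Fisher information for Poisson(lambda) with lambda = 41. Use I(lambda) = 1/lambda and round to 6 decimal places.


Fisher information for Poisson: I(lambda) = 1/lambda.
lambda = 41.
I(lambda) = 1/41 = 0.024390

0.024390


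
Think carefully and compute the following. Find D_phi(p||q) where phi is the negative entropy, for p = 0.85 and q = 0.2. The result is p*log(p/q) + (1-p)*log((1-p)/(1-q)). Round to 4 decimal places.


Bregman divergence with negative entropy generator:
D = p*log(p/q) + (1-p)*log((1-p)/(1-q)).
p = 0.85, q = 0.2.
p*log(p/q) = 0.85*log(0.85/0.2) = 1.229881.
(1-p)*log((1-p)/(1-q)) = 0.15*log(0.15/0.8) = -0.251096.
D = 1.229881 + -0.251096 = 0.9788

0.9788


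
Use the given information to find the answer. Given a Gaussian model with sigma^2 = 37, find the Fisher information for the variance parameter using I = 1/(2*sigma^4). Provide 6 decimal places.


Fisher information for variance: I(sigma^2) = 1/(2*sigma^4).
sigma^2 = 37, so sigma^4 = 1369.
I = 1/(2*1369) = 1/2738 = 0.000365

0.000365


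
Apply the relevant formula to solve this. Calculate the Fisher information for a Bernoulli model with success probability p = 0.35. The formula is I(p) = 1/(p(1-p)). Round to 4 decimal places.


For Bernoulli(p), Fisher information is I(p) = 1/(p*(1-p)).
p = 0.35, 1-p = 0.65.
p*(1-p) = 0.2275.
I(p) = 1/0.2275 = 4.3956

4.3956


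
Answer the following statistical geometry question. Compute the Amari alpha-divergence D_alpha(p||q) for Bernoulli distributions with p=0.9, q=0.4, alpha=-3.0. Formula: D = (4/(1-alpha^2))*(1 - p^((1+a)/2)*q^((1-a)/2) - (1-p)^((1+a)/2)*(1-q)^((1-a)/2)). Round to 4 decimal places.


Amari alpha-divergence:
D = (4/(1-alpha^2))*(1 - p^((1+a)/2)*q^((1-a)/2) - (1-p)^((1+a)/2)*(1-q)^((1-a)/2)).
alpha = -3.0, p = 0.9, q = 0.4.
e1 = (1+alpha)/2 = -1.0, e2 = (1-alpha)/2 = 2.0.
t1 = p^e1 * q^e2 = 0.9^-1.0 * 0.4^2.0 = 0.177778.
t2 = (1-p)^e1 * (1-q)^e2 = 0.1^-1.0 * 0.6^2.0 = 3.6.
4/(1-alpha^2) = -0.5.
D = -0.5*(1 - 0.177778 - 3.6) = 1.3889

1.3889


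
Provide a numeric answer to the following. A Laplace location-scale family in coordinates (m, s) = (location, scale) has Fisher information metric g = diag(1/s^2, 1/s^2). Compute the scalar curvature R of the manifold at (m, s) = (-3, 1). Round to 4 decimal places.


The metric has the form g = (A dm^2 + B ds^2)/s^2 with A = 1, B = 1.
Substitute u = sqrt(A/B)*m: g = B*(du^2 + ds^2)/s^2, i.e. B times the
Poincare upper half-plane metric, which has constant Gaussian curvature -1.
Scaling a 2D metric by a constant c divides the Gaussian curvature by c,
so K = -1/B = -1/(1) = -1.0000 everywhere (the point (m, s) = (-3, 1) is irrelevant:
the curvature is constant).
Scalar curvature in dimension 2: R = 2K = -2/(1) = -2.0000.

-2.0000


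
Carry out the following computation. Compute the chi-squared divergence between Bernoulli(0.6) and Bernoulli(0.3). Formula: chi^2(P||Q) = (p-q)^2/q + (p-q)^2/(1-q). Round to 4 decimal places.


Chi-squared divergence between Bernoulli distributions:
chi^2 = (p-q)^2/q + (p-q)^2/(1-q).
p = 0.6, q = 0.3, p-q = 0.3.
(p-q)^2 = 0.09.
term1 = 0.09/0.3 = 0.3.
term2 = 0.09/0.7 = 0.128571.
chi^2 = 0.3 + 0.128571 = 0.4286

0.4286


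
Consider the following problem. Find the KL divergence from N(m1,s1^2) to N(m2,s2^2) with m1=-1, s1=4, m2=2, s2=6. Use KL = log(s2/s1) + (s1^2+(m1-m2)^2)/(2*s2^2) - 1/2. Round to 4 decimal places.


KL divergence between normal distributions:
KL = log(s2/s1) + (s1^2 + (m1-m2)^2)/(2*s2^2) - 1/2.
log(6/4) = 0.405465.
(4^2 + (-1-2)^2)/(2*6^2) = (16 + 9)/72 = 0.347222.
KL = 0.405465 + 0.347222 - 0.5 = 0.2527

0.2527


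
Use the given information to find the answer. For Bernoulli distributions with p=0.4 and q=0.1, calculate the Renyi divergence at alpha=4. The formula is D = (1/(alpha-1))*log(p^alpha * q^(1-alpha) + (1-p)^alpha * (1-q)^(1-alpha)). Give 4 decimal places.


Renyi divergence of order alpha between Bernoulli distributions:
D = (1/(alpha-1))*log(p^alpha * q^(1-alpha) + (1-p)^alpha * (1-q)^(1-alpha)).
alpha = 4, p = 0.4, q = 0.1.
p^alpha * q^(1-alpha) = 0.4^4 * 0.1^-3 = 25.6.
(1-p)^alpha * (1-q)^(1-alpha) = 0.6^4 * 0.9^-3 = 0.177778.
sum = 25.6 + 0.177778 = 25.777778.
D = (1/3)*log(25.777778) = 1.0832

1.0832


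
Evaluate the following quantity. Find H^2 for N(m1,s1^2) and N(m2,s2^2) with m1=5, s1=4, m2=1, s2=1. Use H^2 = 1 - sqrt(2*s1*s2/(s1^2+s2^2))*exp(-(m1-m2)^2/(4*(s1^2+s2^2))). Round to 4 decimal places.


Squared Hellinger distance for Gaussians:
H^2 = 1 - sqrt(2*s1*s2/(s1^2+s2^2)) * exp(-(m1-m2)^2/(4*(s1^2+s2^2))).
s1^2 = 16, s2^2 = 1, s1^2+s2^2 = 17.
sqrt(2*4*1/(17)) = 0.685994.
(m1-m2)^2 = (4)^2 = 16.
exp(-16/(4*17)) = exp(-0.235294) = 0.790338.
H^2 = 1 - 0.685994*0.790338 = 0.4578

0.4578


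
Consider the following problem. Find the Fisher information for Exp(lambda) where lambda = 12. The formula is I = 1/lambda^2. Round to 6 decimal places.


Fisher information for exponential: I(lambda) = 1/lambda^2.
lambda = 12, lambda^2 = 144.
I = 1/144 = 0.006944

0.006944


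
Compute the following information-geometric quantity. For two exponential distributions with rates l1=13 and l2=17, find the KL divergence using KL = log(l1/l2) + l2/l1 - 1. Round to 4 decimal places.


KL divergence for exponential family:
KL = log(l1/l2) + l2/l1 - 1.
log(13/17) = -0.268264.
17/13 = 1.307692.
KL = -0.268264 + 1.307692 - 1 = 0.0394

0.0394


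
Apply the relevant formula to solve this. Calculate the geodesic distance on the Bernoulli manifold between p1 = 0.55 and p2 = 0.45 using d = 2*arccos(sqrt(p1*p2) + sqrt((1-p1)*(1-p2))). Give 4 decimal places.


Geodesic distance on Bernoulli manifold:
d(p1,p2) = 2*arccos(sqrt(p1*p2) + sqrt((1-p1)*(1-p2))).
sqrt(p1*p2) = sqrt(0.55*0.45) = 0.497494.
sqrt((1-p1)*(1-p2)) = sqrt(0.45*0.55) = 0.497494.
arg = 0.497494 + 0.497494 = 0.994987.
d = 2*arccos(0.994987) = 0.2003

0.2003


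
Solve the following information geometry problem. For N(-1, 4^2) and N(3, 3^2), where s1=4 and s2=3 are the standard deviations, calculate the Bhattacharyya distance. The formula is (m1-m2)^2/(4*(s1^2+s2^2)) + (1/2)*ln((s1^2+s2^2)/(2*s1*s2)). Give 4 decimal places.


Bhattacharyya distance between two Gaussians:
DB = (m1-m2)^2/(4*(s1^2+s2^2)) + (1/2)*ln((s1^2+s2^2)/(2*s1*s2)).
(m1-m2)^2 = (-4)^2 = 16.
s1^2+s2^2 = 16 + 9 = 25.
term1 = 16/100 = 0.16.
term2 = 0.5*ln(25/24.0) = 0.020411.
DB = 0.16 + 0.020411 = 0.1804

0.1804


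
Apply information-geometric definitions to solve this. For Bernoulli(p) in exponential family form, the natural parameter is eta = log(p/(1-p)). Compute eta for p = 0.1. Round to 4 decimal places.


Natural parameter for Bernoulli: eta = log(p/(1-p)).
p = 0.1, 1-p = 0.9.
p/(1-p) = 0.111111.
eta = log(0.111111) = -2.1972

-2.1972


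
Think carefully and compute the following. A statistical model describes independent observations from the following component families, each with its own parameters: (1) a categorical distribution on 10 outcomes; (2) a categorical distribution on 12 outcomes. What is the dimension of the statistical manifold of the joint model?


The dimension of a statistical manifold equals the number of free
(independent) real parameters of the model. For a product of independent
blocks the parameter counts add.
- categorical on 10 outcomes (probabilities sum to 1): 10-1 = 9.
- categorical on 12 outcomes (probabilities sum to 1): 12-1 = 11.
Total = 9 + 11 = 20.
Dimension = 20

20


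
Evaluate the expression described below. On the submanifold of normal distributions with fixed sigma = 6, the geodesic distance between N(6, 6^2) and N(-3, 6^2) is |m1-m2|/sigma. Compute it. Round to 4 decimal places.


On the fixed-variance normal subfamily, geodesic distance = |m1-m2|/sigma.
|6 - -3| = 9.
sigma = 6.
d = 9/6 = 1.5000

1.5000


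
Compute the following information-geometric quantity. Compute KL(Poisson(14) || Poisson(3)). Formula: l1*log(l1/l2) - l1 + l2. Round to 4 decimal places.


KL divergence for Poisson:
KL = l1*log(l1/l2) - l1 + l2.
l1 = 14, l2 = 3.
log(14/3) = 1.540445.
l1*log(l1/l2) = 14 * 1.540445 = 21.566231.
KL = 21.566231 - 14 + 3 = 10.5662

10.5662


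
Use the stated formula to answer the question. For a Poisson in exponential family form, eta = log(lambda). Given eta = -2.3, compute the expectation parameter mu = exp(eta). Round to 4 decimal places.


Expectation parameter for Poisson exponential family:
mu = exp(eta).
eta = -2.3.
mu = exp(-2.3) = 0.1003

0.1003


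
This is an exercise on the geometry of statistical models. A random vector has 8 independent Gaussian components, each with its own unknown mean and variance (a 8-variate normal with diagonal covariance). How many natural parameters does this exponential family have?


Exponential family dimension calculation:
Each univariate normal has two natural parameters (mu/sigma^2 and -1/(2 sigma^2)).
With 8 independent components, dim = 2 * 8 = 16.

16


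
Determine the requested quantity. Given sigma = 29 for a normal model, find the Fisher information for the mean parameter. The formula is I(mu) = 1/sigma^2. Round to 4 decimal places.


The Fisher information for the mean of a normal distribution is I(mu) = 1/sigma^2.
sigma = 29, so sigma^2 = 841.
I(mu) = 1/841 = 0.0012

0.0012


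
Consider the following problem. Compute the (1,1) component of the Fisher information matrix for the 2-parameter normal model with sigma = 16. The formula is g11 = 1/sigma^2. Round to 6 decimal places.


For the 2-parameter normal family, the Fisher metric has:
  g11 = 1/sigma^2, g22 = 2/sigma^2.
sigma = 16, sigma^2 = 256.
g11 = 0.003906

0.003906


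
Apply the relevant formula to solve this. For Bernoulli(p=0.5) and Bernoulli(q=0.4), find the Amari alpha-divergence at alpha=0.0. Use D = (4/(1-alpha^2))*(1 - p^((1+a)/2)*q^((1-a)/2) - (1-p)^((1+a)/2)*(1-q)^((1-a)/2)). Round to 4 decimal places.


Amari alpha-divergence:
D = (4/(1-alpha^2))*(1 - p^((1+a)/2)*q^((1-a)/2) - (1-p)^((1+a)/2)*(1-q)^((1-a)/2)).
alpha = 0.0, p = 0.5, q = 0.4.
e1 = (1+alpha)/2 = 0.5, e2 = (1-alpha)/2 = 0.5.
t1 = p^e1 * q^e2 = 0.5^0.5 * 0.4^0.5 = 0.447214.
t2 = (1-p)^e1 * (1-q)^e2 = 0.5^0.5 * 0.6^0.5 = 0.547723.
4/(1-alpha^2) = 4.0.
D = 4.0*(1 - 0.447214 - 0.547723) = 0.0203

0.0203


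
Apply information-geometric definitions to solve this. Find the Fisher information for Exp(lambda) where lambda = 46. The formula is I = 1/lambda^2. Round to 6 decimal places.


Fisher information for exponential: I(lambda) = 1/lambda^2.
lambda = 46, lambda^2 = 2116.
I = 1/2116 = 0.000473

0.000473


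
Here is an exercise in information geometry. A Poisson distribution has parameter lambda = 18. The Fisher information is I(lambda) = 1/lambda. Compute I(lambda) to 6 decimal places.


Fisher information for Poisson: I(lambda) = 1/lambda.
lambda = 18.
I(lambda) = 1/18 = 0.055556

0.055556


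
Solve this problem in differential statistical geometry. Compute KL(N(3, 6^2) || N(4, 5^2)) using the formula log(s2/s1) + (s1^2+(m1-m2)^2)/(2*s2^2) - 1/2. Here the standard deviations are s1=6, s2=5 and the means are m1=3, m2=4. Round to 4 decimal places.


KL divergence between normal distributions:
KL = log(s2/s1) + (s1^2 + (m1-m2)^2)/(2*s2^2) - 1/2.
log(5/6) = -0.182322.
(6^2 + (3-4)^2)/(2*5^2) = (36 + 1)/50 = 0.74.
KL = -0.182322 + 0.74 - 0.5 = 0.0577

0.0577


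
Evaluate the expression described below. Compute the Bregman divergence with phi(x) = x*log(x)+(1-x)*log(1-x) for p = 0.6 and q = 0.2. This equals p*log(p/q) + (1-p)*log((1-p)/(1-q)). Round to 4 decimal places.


Bregman divergence with negative entropy generator:
D = p*log(p/q) + (1-p)*log((1-p)/(1-q)).
p = 0.6, q = 0.2.
p*log(p/q) = 0.6*log(0.6/0.2) = 0.659167.
(1-p)*log((1-p)/(1-q)) = 0.4*log(0.4/0.8) = -0.277259.
D = 0.659167 + -0.277259 = 0.3819

0.3819


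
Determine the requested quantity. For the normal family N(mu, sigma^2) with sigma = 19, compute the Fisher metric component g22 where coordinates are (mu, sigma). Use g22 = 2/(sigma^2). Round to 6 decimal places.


For the 2-parameter normal family, the Fisher metric has:
  g11 = 1/sigma^2, g22 = 2/sigma^2.
sigma = 19, sigma^2 = 361.
g22 = 0.005540

0.005540


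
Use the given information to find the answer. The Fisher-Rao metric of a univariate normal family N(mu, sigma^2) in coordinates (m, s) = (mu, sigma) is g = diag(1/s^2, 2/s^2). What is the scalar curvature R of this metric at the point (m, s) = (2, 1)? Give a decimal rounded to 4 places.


The metric has the form g = (A dm^2 + B ds^2)/s^2 with A = 1, B = 2.
Substitute u = sqrt(A/B)*m: g = B*(du^2 + ds^2)/s^2, i.e. B times the
Poincare upper half-plane metric, which has constant Gaussian curvature -1.
Scaling a 2D metric by a constant c divides the Gaussian curvature by c,
so K = -1/B = -1/(2) = -0.5000 everywhere (the point (m, s) = (2, 1) is irrelevant:
the curvature is constant).
Scalar curvature in dimension 2: R = 2K = -2/(2) = -1.0000.

-1.0000


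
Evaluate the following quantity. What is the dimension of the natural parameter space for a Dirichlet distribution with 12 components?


Exponential family dimension calculation:
Dirichlet with 12 components has 12 natural parameters.

12


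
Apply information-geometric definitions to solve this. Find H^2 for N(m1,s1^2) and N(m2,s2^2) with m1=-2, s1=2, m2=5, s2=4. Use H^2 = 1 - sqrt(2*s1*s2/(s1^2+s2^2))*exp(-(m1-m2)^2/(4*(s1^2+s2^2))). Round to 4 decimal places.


Squared Hellinger distance for Gaussians:
H^2 = 1 - sqrt(2*s1*s2/(s1^2+s2^2)) * exp(-(m1-m2)^2/(4*(s1^2+s2^2))).
s1^2 = 4, s2^2 = 16, s1^2+s2^2 = 20.
sqrt(2*2*4/(20)) = 0.894427.
(m1-m2)^2 = (-7)^2 = 49.
exp(-49/(4*20)) = exp(-0.6125) = 0.541994.
H^2 = 1 - 0.894427*0.541994 = 0.5152

0.5152


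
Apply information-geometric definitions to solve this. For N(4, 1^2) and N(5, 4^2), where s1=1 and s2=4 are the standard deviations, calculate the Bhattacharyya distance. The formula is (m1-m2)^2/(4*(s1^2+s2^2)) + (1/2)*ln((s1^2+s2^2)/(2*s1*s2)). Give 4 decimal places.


Bhattacharyya distance between two Gaussians:
DB = (m1-m2)^2/(4*(s1^2+s2^2)) + (1/2)*ln((s1^2+s2^2)/(2*s1*s2)).
(m1-m2)^2 = (-1)^2 = 1.
s1^2+s2^2 = 1 + 16 = 17.
term1 = 1/68 = 0.014706.
term2 = 0.5*ln(17/8.0) = 0.376886.
DB = 0.014706 + 0.376886 = 0.3916

0.3916


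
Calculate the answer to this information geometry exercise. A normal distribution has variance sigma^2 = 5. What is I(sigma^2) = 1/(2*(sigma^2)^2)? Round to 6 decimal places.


Fisher information for variance: I(sigma^2) = 1/(2*sigma^4).
sigma^2 = 5, so sigma^4 = 25.
I = 1/(2*25) = 1/50 = 0.020000

0.020000


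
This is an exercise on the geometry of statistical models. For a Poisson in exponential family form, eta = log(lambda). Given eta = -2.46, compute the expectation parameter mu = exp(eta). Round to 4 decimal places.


Expectation parameter for Poisson exponential family:
mu = exp(eta).
eta = -2.46.
mu = exp(-2.46) = 0.0854

0.0854


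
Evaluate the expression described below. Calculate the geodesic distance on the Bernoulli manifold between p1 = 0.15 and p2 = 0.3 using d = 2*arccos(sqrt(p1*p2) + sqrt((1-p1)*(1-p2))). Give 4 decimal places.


Geodesic distance on Bernoulli manifold:
d(p1,p2) = 2*arccos(sqrt(p1*p2) + sqrt((1-p1)*(1-p2))).
sqrt(p1*p2) = sqrt(0.15*0.3) = 0.212132.
sqrt((1-p1)*(1-p2)) = sqrt(0.85*0.7) = 0.771362.
arg = 0.212132 + 0.771362 = 0.983494.
d = 2*arccos(0.983494) = 0.3639

0.3639


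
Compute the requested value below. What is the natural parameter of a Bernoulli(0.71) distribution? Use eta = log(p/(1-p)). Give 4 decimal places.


Natural parameter for Bernoulli: eta = log(p/(1-p)).
p = 0.71, 1-p = 0.29.
p/(1-p) = 2.448276.
eta = log(2.448276) = 0.8954

0.8954


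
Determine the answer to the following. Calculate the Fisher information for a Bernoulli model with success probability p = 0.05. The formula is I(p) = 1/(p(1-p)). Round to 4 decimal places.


For Bernoulli(p), Fisher information is I(p) = 1/(p*(1-p)).
p = 0.05, 1-p = 0.95.
p*(1-p) = 0.0475.
I(p) = 1/0.0475 = 21.0526

21.0526


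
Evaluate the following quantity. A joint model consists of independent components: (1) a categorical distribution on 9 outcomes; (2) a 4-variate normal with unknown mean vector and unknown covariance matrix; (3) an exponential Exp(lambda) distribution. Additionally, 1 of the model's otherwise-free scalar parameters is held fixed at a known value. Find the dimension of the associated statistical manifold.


The dimension of a statistical manifold equals the number of free
(independent) real parameters of the model. For a product of independent
blocks the parameter counts add.
- categorical on 9 outcomes (probabilities sum to 1): 9-1 = 8.
- 4-variate normal: 4 (mean) + 4*5/2 = 10 (symmetric covariance) = 14.
- exponential (lambda): 1.
Total = 8 + 14 + 1 = 23.
1 parameter(s) fixed at known values: 23 - 1 = 22.
Dimension = 22

22


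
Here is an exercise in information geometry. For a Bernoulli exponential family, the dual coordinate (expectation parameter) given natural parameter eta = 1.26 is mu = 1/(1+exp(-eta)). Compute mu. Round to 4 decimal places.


Dual coordinate (expectation parameter) for Bernoulli:
mu = 1/(1+exp(-eta)).
eta = 1.26.
exp(-eta) = exp(-1.26) = 0.283654.
mu = 1/(1+0.283654) = 0.7790

0.7790


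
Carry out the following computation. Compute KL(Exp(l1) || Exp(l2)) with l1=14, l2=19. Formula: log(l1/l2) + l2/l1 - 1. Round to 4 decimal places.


KL divergence for exponential family:
KL = log(l1/l2) + l2/l1 - 1.
log(14/19) = -0.305382.
19/14 = 1.357143.
KL = -0.305382 + 1.357143 - 1 = 0.0518

0.0518


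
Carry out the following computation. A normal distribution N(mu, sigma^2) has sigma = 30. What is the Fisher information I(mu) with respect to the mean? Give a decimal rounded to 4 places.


The Fisher information for the mean of a normal distribution is I(mu) = 1/sigma^2.
sigma = 30, so sigma^2 = 900.
I(mu) = 1/900 = 0.0011

0.0011


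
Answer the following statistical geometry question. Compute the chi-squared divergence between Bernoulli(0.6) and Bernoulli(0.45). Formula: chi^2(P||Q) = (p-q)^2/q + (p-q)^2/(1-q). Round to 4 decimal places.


Chi-squared divergence between Bernoulli distributions:
chi^2 = (p-q)^2/q + (p-q)^2/(1-q).
p = 0.6, q = 0.45, p-q = 0.15.
(p-q)^2 = 0.0225.
term1 = 0.0225/0.45 = 0.05.
term2 = 0.0225/0.55 = 0.040909.
chi^2 = 0.05 + 0.040909 = 0.0909

0.0909


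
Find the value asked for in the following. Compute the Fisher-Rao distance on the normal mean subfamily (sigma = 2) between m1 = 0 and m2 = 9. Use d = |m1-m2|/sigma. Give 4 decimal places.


On the fixed-variance normal subfamily, geodesic distance = |m1-m2|/sigma.
|0 - 9| = 9.
sigma = 2.
d = 9/2 = 4.5000

4.5000


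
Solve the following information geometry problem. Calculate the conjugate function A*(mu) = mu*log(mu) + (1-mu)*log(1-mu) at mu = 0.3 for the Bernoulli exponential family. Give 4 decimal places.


Legendre transform for Bernoulli:
A*(mu) = mu*log(mu) + (1-mu)*log(1-mu).
mu = 0.3, 1-mu = 0.7.
mu*log(mu) = 0.3*log(0.3) = -0.361192.
(1-mu)*log(1-mu) = 0.7*log(0.7) = -0.249672.
A* = -0.361192 + -0.249672 = -0.6109

-0.6109


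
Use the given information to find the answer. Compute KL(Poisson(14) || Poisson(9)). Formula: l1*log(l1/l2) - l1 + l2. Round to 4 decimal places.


KL divergence for Poisson:
KL = l1*log(l1/l2) - l1 + l2.
l1 = 14, l2 = 9.
log(14/9) = 0.441833.
l1*log(l1/l2) = 14 * 0.441833 = 6.185659.
KL = 6.185659 - 14 + 9 = 1.1857

1.1857


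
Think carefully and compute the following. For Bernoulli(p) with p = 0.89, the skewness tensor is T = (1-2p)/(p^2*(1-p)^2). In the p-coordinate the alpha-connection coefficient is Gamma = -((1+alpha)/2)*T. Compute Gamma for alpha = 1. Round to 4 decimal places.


Skewness (Amari-Chentsov) tensor: T = (1-2p)/(p^2*(1-p)^2).
p = 0.89, 1-2p = -0.78, p^2 = 0.7921, (1-p)^2 = 0.0121.
T = -0.78/(0.7921 * 0.0121) = -81.382161.
In the p-coordinate, Gamma^(alpha) = Gamma^(0) - (alpha/2)*T with Gamma^(0) = (1/2)*g'(p) = -T/2,
so Gamma^(alpha) = -((1+alpha)/2)*T.
alpha = 1, -(1+alpha)/2 = -1.0.
Gamma = -1.0 * -81.382161 = 81.3822

81.3822


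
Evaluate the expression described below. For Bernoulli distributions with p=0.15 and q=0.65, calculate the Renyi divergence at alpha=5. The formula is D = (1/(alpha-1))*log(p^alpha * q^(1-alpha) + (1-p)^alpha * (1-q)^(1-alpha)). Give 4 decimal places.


Renyi divergence of order alpha between Bernoulli distributions:
D = (1/(alpha-1))*log(p^alpha * q^(1-alpha) + (1-p)^alpha * (1-q)^(1-alpha)).
alpha = 5, p = 0.15, q = 0.65.
p^alpha * q^(1-alpha) = 0.15^5 * 0.65^-4 = 0.000425.
(1-p)^alpha * (1-q)^(1-alpha) = 0.85^5 * 0.35^-4 = 29.568034.
sum = 0.000425 + 29.568034 = 29.56846.
D = (1/4)*log(29.56846) = 0.8467

0.8467


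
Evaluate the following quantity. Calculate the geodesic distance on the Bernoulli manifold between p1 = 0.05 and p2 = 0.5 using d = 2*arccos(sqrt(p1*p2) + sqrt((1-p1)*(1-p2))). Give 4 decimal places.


Geodesic distance on Bernoulli manifold:
d(p1,p2) = 2*arccos(sqrt(p1*p2) + sqrt((1-p1)*(1-p2))).
sqrt(p1*p2) = sqrt(0.05*0.5) = 0.158114.
sqrt((1-p1)*(1-p2)) = sqrt(0.95*0.5) = 0.689202.
arg = 0.158114 + 0.689202 = 0.847316.
d = 2*arccos(0.847316) = 1.1198

1.1198


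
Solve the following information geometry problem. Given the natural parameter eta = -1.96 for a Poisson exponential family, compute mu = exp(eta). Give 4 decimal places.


Expectation parameter for Poisson exponential family:
mu = exp(eta).
eta = -1.96.
mu = exp(-1.96) = 0.1409

0.1409


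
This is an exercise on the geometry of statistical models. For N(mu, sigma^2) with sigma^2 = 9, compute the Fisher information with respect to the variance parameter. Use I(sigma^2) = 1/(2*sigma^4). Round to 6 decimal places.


Fisher information for variance: I(sigma^2) = 1/(2*sigma^4).
sigma^2 = 9, so sigma^4 = 81.
I = 1/(2*81) = 1/162 = 0.006173

0.006173


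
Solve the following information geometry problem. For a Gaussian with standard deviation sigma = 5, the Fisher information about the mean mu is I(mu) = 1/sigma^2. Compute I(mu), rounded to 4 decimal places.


The Fisher information for the mean of a normal distribution is I(mu) = 1/sigma^2.
sigma = 5, so sigma^2 = 25.
I(mu) = 1/25 = 0.0400

0.0400


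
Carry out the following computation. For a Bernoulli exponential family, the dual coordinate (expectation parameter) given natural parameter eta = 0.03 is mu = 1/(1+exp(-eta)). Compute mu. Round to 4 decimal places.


Dual coordinate (expectation parameter) for Bernoulli:
mu = 1/(1+exp(-eta)).
eta = 0.03.
exp(-eta) = exp(-0.03) = 0.970446.
mu = 1/(1+0.970446) = 0.5075

0.5075


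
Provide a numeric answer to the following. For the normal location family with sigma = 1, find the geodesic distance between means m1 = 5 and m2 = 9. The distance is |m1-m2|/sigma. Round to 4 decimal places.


On the fixed-variance normal subfamily, geodesic distance = |m1-m2|/sigma.
|5 - 9| = 4.
sigma = 1.
d = 4/1 = 4.0000

4.0000


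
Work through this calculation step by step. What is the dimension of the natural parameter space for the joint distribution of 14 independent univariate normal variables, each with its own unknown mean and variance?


Exponential family dimension calculation:
Each univariate normal has two natural parameters (mu/sigma^2 and -1/(2 sigma^2)).
With 14 independent components, dim = 2 * 14 = 28.

28


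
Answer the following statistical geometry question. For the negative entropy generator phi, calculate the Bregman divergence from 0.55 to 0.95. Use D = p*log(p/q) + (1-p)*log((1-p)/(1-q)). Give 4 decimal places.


Bregman divergence with negative entropy generator:
D = p*log(p/q) + (1-p)*log((1-p)/(1-q)).
p = 0.55, q = 0.95.
p*log(p/q) = 0.55*log(0.55/0.95) = -0.300599.
(1-p)*log((1-p)/(1-q)) = 0.45*log(0.45/0.05) = 0.988751.
D = -0.300599 + 0.988751 = 0.6882

0.6882


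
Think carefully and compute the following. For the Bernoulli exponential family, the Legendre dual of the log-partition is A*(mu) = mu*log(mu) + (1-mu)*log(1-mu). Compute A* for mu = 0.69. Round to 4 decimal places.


Legendre transform for Bernoulli:
A*(mu) = mu*log(mu) + (1-mu)*log(1-mu).
mu = 0.69, 1-mu = 0.31.
mu*log(mu) = 0.69*log(0.69) = -0.256034.
(1-mu)*log(1-mu) = 0.31*log(0.31) = -0.363067.
A* = -0.256034 + -0.363067 = -0.6191

-0.6191


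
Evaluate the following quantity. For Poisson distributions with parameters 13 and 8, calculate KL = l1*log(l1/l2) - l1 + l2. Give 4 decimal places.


KL divergence for Poisson:
KL = l1*log(l1/l2) - l1 + l2.
l1 = 13, l2 = 8.
log(13/8) = 0.485508.
l1*log(l1/l2) = 13 * 0.485508 = 6.311602.
KL = 6.311602 - 13 + 8 = 1.3116

1.3116


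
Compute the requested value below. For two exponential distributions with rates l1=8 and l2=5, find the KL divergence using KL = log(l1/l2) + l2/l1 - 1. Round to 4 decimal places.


KL divergence for exponential family:
KL = log(l1/l2) + l2/l1 - 1.
log(8/5) = 0.470004.
5/8 = 0.625.
KL = 0.470004 + 0.625 - 1 = 0.0950

0.0950


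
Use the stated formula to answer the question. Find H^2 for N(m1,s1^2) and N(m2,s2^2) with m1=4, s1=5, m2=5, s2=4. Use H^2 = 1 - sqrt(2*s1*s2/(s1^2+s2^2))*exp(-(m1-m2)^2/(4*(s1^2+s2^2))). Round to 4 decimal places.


Squared Hellinger distance for Gaussians:
H^2 = 1 - sqrt(2*s1*s2/(s1^2+s2^2)) * exp(-(m1-m2)^2/(4*(s1^2+s2^2))).
s1^2 = 25, s2^2 = 16, s1^2+s2^2 = 41.
sqrt(2*5*4/(41)) = 0.98773.
(m1-m2)^2 = (-1)^2 = 1.
exp(-1/(4*41)) = exp(-0.006098) = 0.993921.
H^2 = 1 - 0.98773*0.993921 = 0.0183

0.0183


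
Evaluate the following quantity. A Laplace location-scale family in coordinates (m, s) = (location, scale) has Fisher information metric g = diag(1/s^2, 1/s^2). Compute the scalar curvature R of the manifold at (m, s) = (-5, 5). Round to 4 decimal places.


The metric has the form g = (A dm^2 + B ds^2)/s^2 with A = 1, B = 1.
Substitute u = sqrt(A/B)*m: g = B*(du^2 + ds^2)/s^2, i.e. B times the
Poincare upper half-plane metric, which has constant Gaussian curvature -1.
Scaling a 2D metric by a constant c divides the Gaussian curvature by c,
so K = -1/B = -1/(1) = -1.0000 everywhere (the point (m, s) = (-5, 5) is irrelevant:
the curvature is constant).
Scalar curvature in dimension 2: R = 2K = -2/(1) = -2.0000.

-2.0000


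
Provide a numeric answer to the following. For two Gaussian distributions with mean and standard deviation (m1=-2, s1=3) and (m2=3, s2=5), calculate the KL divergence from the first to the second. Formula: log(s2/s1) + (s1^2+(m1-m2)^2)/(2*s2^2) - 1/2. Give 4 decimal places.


KL divergence between normal distributions:
KL = log(s2/s1) + (s1^2 + (m1-m2)^2)/(2*s2^2) - 1/2.
log(5/3) = 0.510826.
(3^2 + (-2-3)^2)/(2*5^2) = (9 + 25)/50 = 0.68.
KL = 0.510826 + 0.68 - 0.5 = 0.6908

0.6908


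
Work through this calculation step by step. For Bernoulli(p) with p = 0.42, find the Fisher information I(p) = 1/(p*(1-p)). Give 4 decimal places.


For Bernoulli(p), Fisher information is I(p) = 1/(p*(1-p)).
p = 0.42, 1-p = 0.58.
p*(1-p) = 0.2436.
I(p) = 1/0.2436 = 4.1051

4.1051


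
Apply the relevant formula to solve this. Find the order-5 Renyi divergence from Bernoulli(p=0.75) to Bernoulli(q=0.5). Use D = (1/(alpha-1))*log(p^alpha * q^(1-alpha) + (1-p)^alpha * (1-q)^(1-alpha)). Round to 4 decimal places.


Renyi divergence of order alpha between Bernoulli distributions:
D = (1/(alpha-1))*log(p^alpha * q^(1-alpha) + (1-p)^alpha * (1-q)^(1-alpha)).
alpha = 5, p = 0.75, q = 0.5.
p^alpha * q^(1-alpha) = 0.75^5 * 0.5^-4 = 3.796875.
(1-p)^alpha * (1-q)^(1-alpha) = 0.25^5 * 0.5^-4 = 0.015625.
sum = 3.796875 + 0.015625 = 3.8125.
D = (1/4)*log(3.8125) = 0.3346

0.3346


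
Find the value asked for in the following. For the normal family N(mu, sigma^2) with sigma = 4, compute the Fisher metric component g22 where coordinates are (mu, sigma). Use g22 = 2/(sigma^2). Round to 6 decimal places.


For the 2-parameter normal family, the Fisher metric has:
  g11 = 1/sigma^2, g22 = 2/sigma^2.
sigma = 4, sigma^2 = 16.
g22 = 0.125000

0.125000


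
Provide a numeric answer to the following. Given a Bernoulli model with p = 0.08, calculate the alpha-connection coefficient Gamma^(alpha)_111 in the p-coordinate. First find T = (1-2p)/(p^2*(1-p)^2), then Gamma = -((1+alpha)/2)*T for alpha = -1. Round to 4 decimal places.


Skewness (Amari-Chentsov) tensor: T = (1-2p)/(p^2*(1-p)^2).
p = 0.08, 1-2p = 0.84, p^2 = 0.0064, (1-p)^2 = 0.8464.
T = 0.84/(0.0064 * 0.8464) = 155.068526.
In the p-coordinate, Gamma^(alpha) = Gamma^(0) - (alpha/2)*T with Gamma^(0) = (1/2)*g'(p) = -T/2,
so Gamma^(alpha) = -((1+alpha)/2)*T.
alpha = -1, -(1+alpha)/2 = 0.0.
Gamma = 0.0 * 155.068526 = 0.0000

0.0000


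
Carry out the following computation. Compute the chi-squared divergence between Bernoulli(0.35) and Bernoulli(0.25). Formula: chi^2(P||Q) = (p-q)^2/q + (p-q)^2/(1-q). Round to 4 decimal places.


Chi-squared divergence between Bernoulli distributions:
chi^2 = (p-q)^2/q + (p-q)^2/(1-q).
p = 0.35, q = 0.25, p-q = 0.1.
(p-q)^2 = 0.01.
term1 = 0.01/0.25 = 0.04.
term2 = 0.01/0.75 = 0.013333.
chi^2 = 0.04 + 0.013333 = 0.0533

0.0533
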